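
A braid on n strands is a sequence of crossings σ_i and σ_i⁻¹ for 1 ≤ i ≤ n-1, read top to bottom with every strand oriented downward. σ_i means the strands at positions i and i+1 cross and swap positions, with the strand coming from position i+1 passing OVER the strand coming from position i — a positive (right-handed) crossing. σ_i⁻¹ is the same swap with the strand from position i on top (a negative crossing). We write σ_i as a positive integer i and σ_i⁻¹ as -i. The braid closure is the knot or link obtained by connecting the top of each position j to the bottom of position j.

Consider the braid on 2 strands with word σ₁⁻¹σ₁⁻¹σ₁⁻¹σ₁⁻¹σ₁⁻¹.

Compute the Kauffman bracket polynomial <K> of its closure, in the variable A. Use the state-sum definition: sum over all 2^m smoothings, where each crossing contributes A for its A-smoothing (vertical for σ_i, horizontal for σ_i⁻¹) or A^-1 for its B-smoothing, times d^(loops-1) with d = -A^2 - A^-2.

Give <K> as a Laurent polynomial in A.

Braid: s1^-1 s1^-1 s1^-1 s1^-1 s1^-1 on 2 strands, 5 crossings.
Writhe w = (#positive) - (#negative) = 0 - 5 = -5.
State-sum expansion of <K>. There are 2^5 = 32 states.
For each crossing: s=0 is the vertical smoothing, s=1 horizontal. Crossing k contributes A^(sign_k * (1 - 2*s_k)); loop factor d = -A^2 - A^-2.
  state 00000: A-exp=-5, loops=2, term = A^-5 * d^1
  state 00001: A-exp=-3, loops=1, term = A^-3 * d^0
  state 00010: A-exp=-3, loops=1, term = A^-3 * d^0
  state 00011: A-exp=-1, loops=2, term = A^-1 * d^1
  state 00100: A-exp=-3, loops=1, term = A^-3 * d^0
  state 00101: A-exp=-1, loops=2, term = A^-1 * d^1
  state 00110: A-exp=-1, loops=2, term = A^-1 * d^1
  state 00111: A-exp=+1, loops=3, term = A^1 * d^2
  state 01000: A-exp=-3, loops=1, term = A^-3 * d^0
  state 01001: A-exp=-1, loops=2, term = A^-1 * d^1
  state 01010: A-exp=-1, loops=2, term = A^-1 * d^1
  state 01011: A-exp=+1, loops=3, term = A^1 * d^2
  state 01100: A-exp=-1, loops=2, term = A^-1 * d^1
  state 01101: A-exp=+1, loops=3, term = A^1 * d^2
  state 01110: A-exp=+1, loops=3, term = A^1 * d^2
  state 01111: A-exp=+3, loops=4, term = A^3 * d^3
  state 10000: A-exp=-3, loops=1, term = A^-3 * d^0
  state 10001: A-exp=-1, loops=2, term = A^-1 * d^1
  state 10010: A-exp=-1, loops=2, term = A^-1 * d^1
  state 10011: A-exp=+1, loops=3, term = A^1 * d^2
  state 10100: A-exp=-1, loops=2, term = A^-1 * d^1
  state 10101: A-exp=+1, loops=3, term = A^1 * d^2
  state 10110: A-exp=+1, loops=3, term = A^1 * d^2
  state 10111: A-exp=+3, loops=4, term = A^3 * d^3
  state 11000: A-exp=-1, loops=2, term = A^-1 * d^1
  state 11001: A-exp=+1, loops=3, term = A^1 * d^2
  state 11010: A-exp=+1, loops=3, term = A^1 * d^2
  state 11011: A-exp=+3, loops=4, term = A^3 * d^3
  state 11100: A-exp=+1, loops=3, term = A^1 * d^2
  state 11101: A-exp=+3, loops=4, term = A^3 * d^3
  state 11110: A-exp=+3, loops=4, term = A^3 * d^3
  state 11111: A-exp=+5, loops=5, term = A^5 * d^4
Collect the terms by A-exponent (count of states per loop number):
Powers of d = -A^2 - A^-2: d^2 = A^4 + 2 + A^-4; d^3 = -A^6 - 3*A^2 - 3*A^-2 - A^-6; d^4 = A^8 + 4*A^4 + 6 + 4*A^-4 + A^-8.
  A^5 * (d^4) = A^13 + 4*A^9 + 6*A^5 + 4*A + A^-3
  A^3 * (5*d^3) = -5*A^9 - 15*A^5 - 15*A - 5*A^-3
  A^1 * (10*d^2) = 10*A^5 + 20*A + 10*A^-3
  A^-1 * (10*d) = -10*A - 10*A^-3
  A^-3 * (5) = 5*A^-3
  A^-5 * (d) = -A^-3 - A^-7
Summing the groups: <K> = A^13 - A^9 + A^5 - A - A^-7

Answer: A^13 - A^9 + A^5 - A - A^-7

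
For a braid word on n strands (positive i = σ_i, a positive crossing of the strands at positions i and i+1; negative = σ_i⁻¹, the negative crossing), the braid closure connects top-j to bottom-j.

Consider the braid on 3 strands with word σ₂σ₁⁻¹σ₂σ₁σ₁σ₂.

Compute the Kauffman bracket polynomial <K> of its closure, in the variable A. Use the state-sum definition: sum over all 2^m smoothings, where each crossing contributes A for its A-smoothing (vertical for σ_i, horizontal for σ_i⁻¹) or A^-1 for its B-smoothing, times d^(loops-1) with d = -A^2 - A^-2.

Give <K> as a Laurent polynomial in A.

Braid: s2 s1^-1 s2 s1 s1 s2 on 3 strands, 6 crossings.
Writhe w = (#positive) - (#negative) = 5 - 1 = 4.
Enumerate smoothing states for the bracket polynomial. There are 2^6 = 64 states.
Smooth each crossing (0=||, 1=⌣⌢); contribution A^(Σ sign_k(1-2s_k)) * d^(L-1).
Tabulate the states by total A-exponent and number of loops L (A-exp: L × count):
  A^6: L=2 ×1
  A^4: L=1 ×3, L=3 ×3
  A^2: L=2 ×14, L=4 ×1
  A^0: L=1 ×10, L=3 ×10
  A^-2: L=2 ×13, L=4 ×2
  A^-4: L=3 ×6
  A^-6: L=4 ×1
Each group contributes A^e * Σ count * d^(L-1):
Powers of d = -A^2 - A^-2: d^2 = A^4 + 2 + A^-4; d^3 = -A^6 - 3*A^2 - 3*A^-2 - A^-6.
  A^6 * (d) = -A^8 - A^4
  A^4 * (3 + 3*d^2) = 3*A^8 + 9*A^4 + 3
  A^2 * (14*d + d^3) = -A^8 - 17*A^4 - 17 - A^-4
  A^0 * (10 + 10*d^2) = 10*A^4 + 30 + 10*A^-4
  A^-2 * (13*d + 2*d^3) = -2*A^4 - 19 - 19*A^-4 - 2*A^-8
  A^-4 * (6*d^2) = 6 + 12*A^-4 + 6*A^-8
  A^-6 * (d^3) = -1 - 3*A^-4 - 3*A^-8 - A^-12
Summing the groups: <K> = A^8 - A^4 + 2 - A^-4 + A^-8 - A^-12

Answer: A^8 - A^4 + 2 - A^-4 + A^-8 - A^-12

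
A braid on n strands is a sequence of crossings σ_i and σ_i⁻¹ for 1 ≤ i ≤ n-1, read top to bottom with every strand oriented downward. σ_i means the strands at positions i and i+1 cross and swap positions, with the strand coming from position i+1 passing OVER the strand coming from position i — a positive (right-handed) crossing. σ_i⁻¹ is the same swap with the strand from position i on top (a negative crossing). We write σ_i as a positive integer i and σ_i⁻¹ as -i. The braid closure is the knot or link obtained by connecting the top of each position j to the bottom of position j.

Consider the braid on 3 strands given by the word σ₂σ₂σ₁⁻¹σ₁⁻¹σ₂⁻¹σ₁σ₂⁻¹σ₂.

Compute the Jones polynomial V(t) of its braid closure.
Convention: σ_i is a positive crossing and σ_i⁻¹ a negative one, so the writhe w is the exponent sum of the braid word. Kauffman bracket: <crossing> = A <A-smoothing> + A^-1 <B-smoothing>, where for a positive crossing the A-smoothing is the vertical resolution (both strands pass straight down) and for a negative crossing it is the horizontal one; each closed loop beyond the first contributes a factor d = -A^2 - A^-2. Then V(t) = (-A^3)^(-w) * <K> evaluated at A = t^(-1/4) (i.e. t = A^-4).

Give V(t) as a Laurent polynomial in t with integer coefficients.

First cancel adjacent σ_i σ_i⁻¹ pairs (Reidemeister II — same braid, same closure): s2 s2 s1^-1 s1^-1 s2^-1 s1 s2^-1 s2 → s2 s2 s1^-1 s1^-1 s2^-1 s1.
Braid: s2 s2 s1^-1 s1^-1 s2^-1 s1 on 3 strands, 6 crossings.
Writhe w = (#positive) - (#negative) = 3 - 3 = 0.
Computing the Kauffman bracket via state sum. There are 2^6 = 64 states.
Smooth each crossing (0=||, 1=⌣⌢); contribution A^(Σ sign_k(1-2s_k)) * d^(L-1).
Tabulate the states by total A-exponent and number of loops L (A-exp: L × count):
  A^6: L=2 ×1
  A^4: L=1 ×2, L=3 ×4
  A^2: L=2 ×13, L=4 ×2
  A^0: L=1 ×9, L=3 ×11
  A^-2: L=2 ×13, L=4 ×2
  A^-4: L=1 ×2, L=3 ×4
  A^-6: L=2 ×1
Each group contributes A^e * Σ count * d^(L-1):
Powers of d = -A^2 - A^-2: d^2 = A^4 + 2 + A^-4; d^3 = -A^6 - 3*A^2 - 3*A^-2 - A^-6.
  A^6 * (d) = -A^8 - A^4
  A^4 * (2 + 4*d^2) = 4*A^8 + 10*A^4 + 4
  A^2 * (13*d + 2*d^3) = -2*A^8 - 19*A^4 - 19 - 2*A^-4
  A^0 * (9 + 11*d^2) = 11*A^4 + 31 + 11*A^-4
  A^-2 * (13*d + 2*d^3) = -2*A^4 - 19 - 19*A^-4 - 2*A^-8
  A^-4 * (2 + 4*d^2) = 4 + 10*A^-4 + 4*A^-8
  A^-6 * (d) = -A^-4 - A^-8
Summing the groups: <K> = A^8 - A^4 + 1 - A^-4 + A^-8
Normalise by the writhe: (-A^3)^(-w) = (-A^3)^(0) = 1, so f(A) = 1 * <K> = A^8 - A^4 + 1 - A^-4 + A^-8.
Substitute A = t^(-1/4), i.e. A^e → t^(-e/4): V(t) = t^2 - t + 1 - t^-1 + t^-2

Answer: t^2 - t + 1 - t^-1 + t^-2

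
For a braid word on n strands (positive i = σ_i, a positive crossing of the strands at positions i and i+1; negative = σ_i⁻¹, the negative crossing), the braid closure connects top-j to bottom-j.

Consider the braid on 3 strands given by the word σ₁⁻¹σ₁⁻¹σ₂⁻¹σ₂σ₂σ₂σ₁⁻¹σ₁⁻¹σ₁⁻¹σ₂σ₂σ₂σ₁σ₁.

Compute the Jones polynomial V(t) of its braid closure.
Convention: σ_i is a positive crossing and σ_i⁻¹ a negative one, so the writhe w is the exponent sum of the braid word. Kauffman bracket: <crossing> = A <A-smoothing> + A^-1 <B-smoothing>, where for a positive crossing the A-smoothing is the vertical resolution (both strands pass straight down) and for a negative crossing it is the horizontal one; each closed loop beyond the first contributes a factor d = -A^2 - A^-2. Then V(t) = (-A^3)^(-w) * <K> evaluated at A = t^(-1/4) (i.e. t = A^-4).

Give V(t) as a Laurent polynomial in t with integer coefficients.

-t^6 + t^5 - 2*t^4 + 3*t^3 - 2*t^2 + 3*t - 1 + t^-1 - t^-2

Derivation:
The presented braid s1^-1 s1^-1 s2^-1 s2 s2 s2 s1^-1 s1^-1 s1^-1 s2 s2 s2 s1 s1 on 3 strands reduces by inverse Markov moves (closure unchanged at each step):
  Deconjugate: the word is γ·β·γ⁻¹ with γ = s1^-1 (prefix) and γ⁻¹ = s1 (suffix); strip both.
  Deconjugate: the word is γ·β·γ⁻¹ with γ = s1^-1 s2^-1 (prefix) and γ⁻¹ = s2 s1 (suffix); strip both.
Reduced to β = s2 s2 s2 s1^-1 s1^-1 s1^-1 s2 s2 on 3 strands, 8 crossings.
Compute on β:
Braid: s2 s2 s2 s1^-1 s1^-1 s1^-1 s2 s2 on 3 strands, 8 crossings.
Writhe w = (#positive) - (#negative) = 5 - 3 = 2.
State-sum expansion of <K>. There are 2^8 = 256 states.
For each crossing: s=0 is the vertical smoothing, s=1 horizontal. Crossing k contributes A^(sign_k * (1 - 2*s_k)); loop factor d = -A^2 - A^-2.
Tabulate the states by total A-exponent and number of loops L (A-exp: L × count):
  A^8: L=4 ×1
  A^6: L=3 ×8
  A^4: L=2 ×18, L=4 ×10
  A^2: L=1 ×15, L=3 ×31, L=5 ×10
  A^0: L=2 ×35, L=4 ×30, L=6 ×5
  A^-2: L=3 ×40, L=5 ×15, L=7 ×1
  A^-4: L=4 ×25, L=6 ×3
  A^-6: L=5 ×8
  A^-8: L=6 ×1
Each group contributes A^e * Σ count * d^(L-1):
Powers of d = -A^2 - A^-2: d^2 = A^4 + 2 + A^-4; d^3 = -A^6 - 3*A^2 - 3*A^-2 - A^-6; d^4 = A^8 + 4*A^4 + 6 + 4*A^-4 + A^-8; d^5 = -A^10 - 5*A^6 - 10*A^2 - 10*A^-2 - 5*A^-6 - A^-10; d^6 = A^12 + 6*A^8 + 15*A^4 + 20 + 15*A^-4 + 6*A^-8 + A^-12.
  A^8 * (d^3) = -A^14 - 3*A^10 - 3*A^6 - A^2
  A^6 * (8*d^2) = 8*A^10 + 16*A^6 + 8*A^2
  A^4 * (18*d + 10*d^3) = -10*A^10 - 48*A^6 - 48*A^2 - 10*A^-2
  A^2 * (15 + 31*d^2 + 10*d^4) = 10*A^10 + 71*A^6 + 137*A^2 + 71*A^-2 + 10*A^-6
  A^0 * (35*d + 30*d^3 + 5*d^5) = -5*A^10 - 55*A^6 - 175*A^2 - 175*A^-2 - 55*A^-6 - 5*A^-10
  A^-2 * (40*d^2 + 15*d^4 + d^6) = A^10 + 21*A^6 + 115*A^2 + 190*A^-2 + 115*A^-6 + 21*A^-10 + A^-14
  A^-4 * (25*d^3 + 3*d^5) = -3*A^6 - 40*A^2 - 105*A^-2 - 105*A^-6 - 40*A^-10 - 3*A^-14
  A^-6 * (8*d^4) = 8*A^2 + 32*A^-2 + 48*A^-6 + 32*A^-10 + 8*A^-14
  A^-8 * (d^5) = -A^2 - 5*A^-2 - 10*A^-6 - 10*A^-10 - 5*A^-14 - A^-18
Summing the groups: <K> = -A^14 + A^10 - A^6 + 3*A^2 - 2*A^-2 + 3*A^-6 - 2*A^-10 + A^-14 - A^-18
Normalise by the writhe: (-A^3)^(-w) = (-A^3)^(-2) = A^-6, so f(A) = A^-6 * <K> = -A^8 + A^4 - 1 + 3*A^-4 - 2*A^-8 + 3*A^-12 - 2*A^-16 + A^-20 - A^-24.
Substitute A = t^(-1/4), i.e. A^e → t^(-e/4): V(t) = -t^6 + t^5 - 2*t^4 + 3*t^3 - 2*t^2 + 3*t - 1 + t^-1 - t^-2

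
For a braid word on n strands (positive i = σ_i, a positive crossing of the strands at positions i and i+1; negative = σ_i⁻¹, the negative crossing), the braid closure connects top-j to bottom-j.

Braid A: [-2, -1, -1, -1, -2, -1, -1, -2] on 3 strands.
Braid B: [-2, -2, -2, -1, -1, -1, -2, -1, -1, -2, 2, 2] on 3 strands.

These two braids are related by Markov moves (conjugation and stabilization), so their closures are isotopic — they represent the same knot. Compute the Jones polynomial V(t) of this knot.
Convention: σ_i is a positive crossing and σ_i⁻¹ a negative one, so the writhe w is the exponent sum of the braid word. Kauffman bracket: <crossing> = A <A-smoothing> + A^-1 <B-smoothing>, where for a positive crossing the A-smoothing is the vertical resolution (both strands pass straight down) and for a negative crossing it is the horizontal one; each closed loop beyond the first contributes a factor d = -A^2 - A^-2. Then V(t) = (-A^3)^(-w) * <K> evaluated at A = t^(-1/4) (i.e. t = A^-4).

Markov-equivalent braids have isotopic closures, hence identical knot invariants. Strip the Markov moves from each word to reach a common short braid β, then compute V(t) once on β.
Braid A: s2^-1 s1^-1 s1^-1 s1^-1 s2^-1 s1^-1 s1^-1 s2^-1 on 3 strands has no conjugating prefix/suffix or stabilization to strip; take β = s2^-1 s1^-1 s1^-1 s1^-1 s2^-1 s1^-1 s1^-1 s2^-1.
Braid B: s2^-1 s2^-1 s2^-1 s1^-1 s1^-1 s1^-1 s2^-1 s1^-1 s1^-1 s2^-1 s2 s2 on 3 strands reduces by inverse Markov moves (closure unchanged at each step):
  Deconjugate: the word is γ·β·γ⁻¹ with γ = s2^-1 s2^-1 (prefix) and γ⁻¹ = s2 s2 (suffix); strip both.
Reduced to β = s2^-1 s1^-1 s1^-1 s1^-1 s2^-1 s1^-1 s1^-1 s2^-1 on 3 strands, 8 crossings.
Both give the same β = s2^-1 s1^-1 s1^-1 s1^-1 s2^-1 s1^-1 s1^-1 s2^-1 on 3 strands, so one state sum suffices:
Braid: s2^-1 s1^-1 s1^-1 s1^-1 s2^-1 s1^-1 s1^-1 s2^-1 on 3 strands, 8 crossings.
Writhe w = (#positive) - (#negative) = 0 - 8 = -8.
State-sum expansion of <K>. There are 2^8 = 256 states.
Each crossing splits two ways (0=vertical, 1=horizontal). The state's weight is A^(#A-smoothings - #B-smoothings) * d^(loops - 1).
Tabulate the states by total A-exponent and number of loops L (A-exp: L × count):
  A^8: L=5 ×1
  A^6: L=4 ×7, L=6 ×1
  A^4: L=3 ×19, L=5 ×9
  A^2: L=2 ×24, L=4 ×31, L=6 ×1
  A^0: L=1 ×12, L=3 ×53, L=5 ×5
  A^-2: L=2 ×45, L=4 ×11
  A^-4: L=1 ×15, L=3 ×13
  A^-6: L=2 ×8
  A^-8: L=3 ×1
Each group contributes A^e * Σ count * d^(L-1):
Powers of d = -A^2 - A^-2: d^2 = A^4 + 2 + A^-4; d^3 = -A^6 - 3*A^2 - 3*A^-2 - A^-6; d^4 = A^8 + 4*A^4 + 6 + 4*A^-4 + A^-8; d^5 = -A^10 - 5*A^6 - 10*A^2 - 10*A^-2 - 5*A^-6 - A^-10.
  A^8 * (d^4) = A^16 + 4*A^12 + 6*A^8 + 4*A^4 + 1
  A^6 * (7*d^3 + d^5) = -A^16 - 12*A^12 - 31*A^8 - 31*A^4 - 12 - A^-4
  A^4 * (19*d^2 + 9*d^4) = 9*A^12 + 55*A^8 + 92*A^4 + 55 + 9*A^-4
  A^2 * (24*d + 31*d^3 + d^5) = -A^12 - 36*A^8 - 127*A^4 - 127 - 36*A^-4 - A^-8
  A^0 * (12 + 53*d^2 + 5*d^4) = 5*A^8 + 73*A^4 + 148 + 73*A^-4 + 5*A^-8
  A^-2 * (45*d + 11*d^3) = -11*A^4 - 78 - 78*A^-4 - 11*A^-8
  A^-4 * (15 + 13*d^2) = 13 + 41*A^-4 + 13*A^-8
  A^-6 * (8*d) = -8*A^-4 - 8*A^-8
  A^-8 * (d^2) = A^-4 + 2*A^-8 + A^-12
Summing the groups: <K> = -A^8 + A^-4 + A^-12
Normalise by the writhe: (-A^3)^(-w) = (-A^3)^(8) = A^24, so f(A) = A^24 * <K> = -A^32 + A^20 + A^12.
Substitute A = t^(-1/4), i.e. A^e → t^(-e/4): V(t) = t^-3 + t^-5 - t^-8

Answer: t^-3 + t^-5 - t^-8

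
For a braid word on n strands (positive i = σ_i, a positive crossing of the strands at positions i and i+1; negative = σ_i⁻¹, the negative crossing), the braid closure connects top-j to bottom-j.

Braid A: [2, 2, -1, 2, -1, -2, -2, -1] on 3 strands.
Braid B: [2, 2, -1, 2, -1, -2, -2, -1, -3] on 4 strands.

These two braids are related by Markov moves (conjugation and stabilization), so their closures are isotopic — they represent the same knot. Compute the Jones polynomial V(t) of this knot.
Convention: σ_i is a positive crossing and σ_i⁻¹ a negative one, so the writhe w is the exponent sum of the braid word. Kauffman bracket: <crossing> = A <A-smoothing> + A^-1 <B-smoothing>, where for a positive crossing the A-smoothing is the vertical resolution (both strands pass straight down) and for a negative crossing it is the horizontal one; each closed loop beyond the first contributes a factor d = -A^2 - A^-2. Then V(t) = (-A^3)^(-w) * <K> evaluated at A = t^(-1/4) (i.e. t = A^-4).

Markov-equivalent braids have isotopic closures, hence identical knot invariants. Strip the Markov moves from each word to reach a common short braid β, then compute V(t) once on β.
Braid A: s2 s2 s1^-1 s2 s1^-1 s2^-1 s2^-1 s1^-1 on 3 strands has no conjugating prefix/suffix or stabilization to strip; take β = s2 s2 s1^-1 s2 s1^-1 s2^-1 s2^-1 s1^-1.
Braid B: s2 s2 s1^-1 s2 s1^-1 s2^-1 s2^-1 s1^-1 s3^-1 on 4 strands reduces by inverse Markov moves (closure unchanged at each step):
  Destabilize: the word has the form β·s3^-1 where s3^-1 occurs only as the final letter (β ∈ B_3); drop it and the last strand → 3 strands.
Reduced to β = s2 s2 s1^-1 s2 s1^-1 s2^-1 s2^-1 s1^-1 on 3 strands, 8 crossings.
Both give the same β = s2 s2 s1^-1 s2 s1^-1 s2^-1 s2^-1 s1^-1 on 3 strands, so one state sum suffices:
Braid: s2 s2 s1^-1 s2 s1^-1 s2^-1 s2^-1 s1^-1 on 3 strands, 8 crossings.
Writhe w = (#positive) - (#negative) = 3 - 5 = -2.
Enumerate smoothing states for the bracket polynomial. There are 2^8 = 256 states.
For each crossing: s=0 is the vertical smoothing, s=1 horizontal. Crossing k contributes A^(sign_k * (1 - 2*s_k)); loop factor d = -A^2 - A^-2.
Tabulate the states by total A-exponent and number of loops L (A-exp: L × count):
  A^8: L=4 ×1
  A^6: L=3 ×8
  A^4: L=2 ×23, L=4 ×5
  A^2: L=1 ×22, L=3 ×33, L=5 ×1
  A^0: L=2 ×52, L=4 ×18
  A^-2: L=1 ×13, L=3 ×37, L=5 ×6
  A^-4: L=2 ×14, L=4 ×13, L=6 ×1
  A^-6: L=3 ×6, L=5 ×2
  A^-8: L=4 ×1
Each group contributes A^e * Σ count * d^(L-1):
Powers of d = -A^2 - A^-2: d^2 = A^4 + 2 + A^-4; d^3 = -A^6 - 3*A^2 - 3*A^-2 - A^-6; d^4 = A^8 + 4*A^4 + 6 + 4*A^-4 + A^-8; d^5 = -A^10 - 5*A^6 - 10*A^2 - 10*A^-2 - 5*A^-6 - A^-10.
  A^8 * (d^3) = -A^14 - 3*A^10 - 3*A^6 - A^2
  A^6 * (8*d^2) = 8*A^10 + 16*A^6 + 8*A^2
  A^4 * (23*d + 5*d^3) = -5*A^10 - 38*A^6 - 38*A^2 - 5*A^-2
  A^2 * (22 + 33*d^2 + d^4) = A^10 + 37*A^6 + 94*A^2 + 37*A^-2 + A^-6
  A^0 * (52*d + 18*d^3) = -18*A^6 - 106*A^2 - 106*A^-2 - 18*A^-6
  A^-2 * (13 + 37*d^2 + 6*d^4) = 6*A^6 + 61*A^2 + 123*A^-2 + 61*A^-6 + 6*A^-10
  A^-4 * (14*d + 13*d^3 + d^5) = -A^6 - 18*A^2 - 63*A^-2 - 63*A^-6 - 18*A^-10 - A^-14
  A^-6 * (6*d^2 + 2*d^4) = 2*A^2 + 14*A^-2 + 24*A^-6 + 14*A^-10 + 2*A^-14
  A^-8 * (d^3) = -A^-2 - 3*A^-6 - 3*A^-10 - A^-14
Summing the groups: <K> = -A^14 + A^10 - A^6 + 2*A^2 - A^-2 + 2*A^-6 - A^-10
Normalise by the writhe: (-A^3)^(-w) = (-A^3)^(2) = A^6, so f(A) = A^6 * <K> = -A^20 + A^16 - A^12 + 2*A^8 - A^4 + 2 - A^-4.
Substitute A = t^(-1/4), i.e. A^e → t^(-e/4): V(t) = -t + 2 - t^-1 + 2*t^-2 - t^-3 + t^-4 - t^-5

Answer: -t + 2 - t^-1 + 2*t^-2 - t^-3 + t^-4 - t^-5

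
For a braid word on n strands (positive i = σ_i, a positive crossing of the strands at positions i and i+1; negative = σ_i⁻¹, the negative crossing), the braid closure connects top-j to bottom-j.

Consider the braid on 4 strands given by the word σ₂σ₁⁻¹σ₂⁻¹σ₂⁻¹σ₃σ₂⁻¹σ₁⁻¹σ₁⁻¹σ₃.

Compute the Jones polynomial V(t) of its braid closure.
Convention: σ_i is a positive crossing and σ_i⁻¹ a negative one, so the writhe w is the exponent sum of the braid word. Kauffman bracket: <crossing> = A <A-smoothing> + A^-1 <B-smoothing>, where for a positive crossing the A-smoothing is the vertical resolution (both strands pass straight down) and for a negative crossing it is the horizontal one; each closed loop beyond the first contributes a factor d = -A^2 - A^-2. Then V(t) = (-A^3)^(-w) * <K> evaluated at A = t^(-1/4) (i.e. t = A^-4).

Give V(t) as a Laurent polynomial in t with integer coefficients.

Braid: s2 s1^-1 s2^-1 s2^-1 s3 s2^-1 s1^-1 s1^-1 s3 on 4 strands, 9 crossings.
Writhe w = (#positive) - (#negative) = 3 - 6 = -3.
State-sum expansion of <K>. There are 2^9 = 512 states.
For each crossing: s=0 is the vertical smoothing, s=1 horizontal. Crossing k contributes A^(sign_k * (1 - 2*s_k)); loop factor d = -A^2 - A^-2.
Tabulate the states by total A-exponent and number of loops L (A-exp: L × count):
  A^9: L=6 ×1
  A^7: L=5 ×9
  A^5: L=4 ×35, L=6 ×1
  A^3: L=3 ×73, L=5 ×11
  A^1: L=2 ×82, L=4 ×43, L=6 ×1
  A^-1: L=1 ×40, L=3 ×79, L=5 ×7
  A^-3: L=2 ×63, L=4 ×21
  A^-5: L=1 ×9, L=3 ×26, L=5 ×1
  A^-7: L=2 ×6, L=4 ×3
  A^-9: L=3 ×1
Each group contributes A^e * Σ count * d^(L-1):
Powers of d = -A^2 - A^-2: d^2 = A^4 + 2 + A^-4; d^3 = -A^6 - 3*A^2 - 3*A^-2 - A^-6; d^4 = A^8 + 4*A^4 + 6 + 4*A^-4 + A^-8; d^5 = -A^10 - 5*A^6 - 10*A^2 - 10*A^-2 - 5*A^-6 - A^-10.
  A^9 * (d^5) = -A^19 - 5*A^15 - 10*A^11 - 10*A^7 - 5*A^3 - A^-1
  A^7 * (9*d^4) = 9*A^15 + 36*A^11 + 54*A^7 + 36*A^3 + 9*A^-1
  A^5 * (35*d^3 + d^5) = -A^15 - 40*A^11 - 115*A^7 - 115*A^3 - 40*A^-1 - A^-5
  A^3 * (73*d^2 + 11*d^4) = 11*A^11 + 117*A^7 + 212*A^3 + 117*A^-1 + 11*A^-5
  A^1 * (82*d + 43*d^3 + d^5) = -A^11 - 48*A^7 - 221*A^3 - 221*A^-1 - 48*A^-5 - A^-9
  A^-1 * (40 + 79*d^2 + 7*d^4) = 7*A^7 + 107*A^3 + 240*A^-1 + 107*A^-5 + 7*A^-9
  A^-3 * (63*d + 21*d^3) = -21*A^3 - 126*A^-1 - 126*A^-5 - 21*A^-9
  A^-5 * (9 + 26*d^2 + d^4) = A^3 + 30*A^-1 + 67*A^-5 + 30*A^-9 + A^-13
  A^-7 * (6*d + 3*d^3) = -3*A^-1 - 15*A^-5 - 15*A^-9 - 3*A^-13
  A^-9 * (d^2) = A^-5 + 2*A^-9 + A^-13
Summing the groups: <K> = -A^19 + 3*A^15 - 4*A^11 + 5*A^7 - 6*A^3 + 5*A^-1 - 4*A^-5 + 2*A^-9 - A^-13
Normalise by the writhe: (-A^3)^(-w) = (-A^3)^(3) = -A^9, so f(A) = -A^9 * <K> = A^28 - 3*A^24 + 4*A^20 - 5*A^16 + 6*A^12 - 5*A^8 + 4*A^4 - 2 + A^-4.
Substitute A = t^(-1/4), i.e. A^e → t^(-e/4): V(t) = t - 2 + 4*t^-1 - 5*t^-2 + 6*t^-3 - 5*t^-4 + 4*t^-5 - 3*t^-6 + t^-7

Answer: t - 2 + 4*t^-1 - 5*t^-2 + 6*t^-3 - 5*t^-4 + 4*t^-5 - 3*t^-6 + t^-7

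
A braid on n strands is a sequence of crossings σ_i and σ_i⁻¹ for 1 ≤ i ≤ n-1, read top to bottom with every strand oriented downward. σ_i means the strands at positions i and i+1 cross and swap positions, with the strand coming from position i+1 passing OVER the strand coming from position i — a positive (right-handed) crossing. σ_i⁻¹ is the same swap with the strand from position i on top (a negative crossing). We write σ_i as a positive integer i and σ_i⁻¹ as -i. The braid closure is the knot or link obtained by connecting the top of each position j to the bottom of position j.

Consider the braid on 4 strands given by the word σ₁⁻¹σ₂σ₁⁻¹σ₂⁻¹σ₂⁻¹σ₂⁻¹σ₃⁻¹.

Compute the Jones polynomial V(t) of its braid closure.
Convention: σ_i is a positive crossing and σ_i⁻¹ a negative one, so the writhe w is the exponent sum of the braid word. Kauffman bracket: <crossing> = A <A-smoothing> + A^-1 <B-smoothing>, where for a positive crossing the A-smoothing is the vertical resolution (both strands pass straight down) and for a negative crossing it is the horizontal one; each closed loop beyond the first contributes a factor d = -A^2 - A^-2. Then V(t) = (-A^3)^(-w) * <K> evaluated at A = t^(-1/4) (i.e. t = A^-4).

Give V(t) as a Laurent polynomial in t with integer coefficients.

The presented braid s1^-1 s2 s1^-1 s2^-1 s2^-1 s2^-1 s3^-1 on 4 strands reduces by inverse Markov moves (closure unchanged at each step):
  Destabilize: the word has the form β·s3^-1 where s3^-1 occurs only as the final letter (β ∈ B_3); drop it and the last strand → 3 strands.
Reduced to β = s1^-1 s2 s1^-1 s2^-1 s2^-1 s2^-1 on 3 strands, 6 crossings.
Compute on β:
Braid: s1^-1 s2 s1^-1 s2^-1 s2^-1 s2^-1 on 3 strands, 6 crossings.
Writhe w = (#positive) - (#negative) = 1 - 5 = -4.
Computing the Kauffman bracket via state sum. There are 2^6 = 64 states.
Each crossing splits two ways (0=vertical, 1=horizontal). The state's weight is A^(#A-smoothings - #B-smoothings) * d^(loops - 1).
Tabulate the states by total A-exponent and number of loops L (A-exp: L × count):
  A^6: L=4 ×1
  A^4: L=3 ×6
  A^2: L=2 ×12, L=4 ×3
  A^0: L=1 ×9, L=3 ×10, L=5 ×1
  A^-2: L=2 ×12, L=4 ×3
  A^-4: L=1 ×2, L=3 ×4
  A^-6: L=2 ×1
Each group contributes A^e * Σ count * d^(L-1):
Powers of d = -A^2 - A^-2: d^2 = A^4 + 2 + A^-4; d^3 = -A^6 - 3*A^2 - 3*A^-2 - A^-6; d^4 = A^8 + 4*A^4 + 6 + 4*A^-4 + A^-8.
  A^6 * (d^3) = -A^12 - 3*A^8 - 3*A^4 - 1
  A^4 * (6*d^2) = 6*A^8 + 12*A^4 + 6
  A^2 * (12*d + 3*d^3) = -3*A^8 - 21*A^4 - 21 - 3*A^-4
  A^0 * (9 + 10*d^2 + d^4) = A^8 + 14*A^4 + 35 + 14*A^-4 + A^-8
  A^-2 * (12*d + 3*d^3) = -3*A^4 - 21 - 21*A^-4 - 3*A^-8
  A^-4 * (2 + 4*d^2) = 4 + 10*A^-4 + 4*A^-8
  A^-6 * (d) = -A^-4 - A^-8
Summing the groups: <K> = -A^12 + A^8 - A^4 + 2 - A^-4 + A^-8
Normalise by the writhe: (-A^3)^(-w) = (-A^3)^(4) = A^12, so f(A) = A^12 * <K> = -A^24 + A^20 - A^16 + 2*A^12 - A^8 + A^4.
Substitute A = t^(-1/4), i.e. A^e → t^(-e/4): V(t) = t^-1 - t^-2 + 2*t^-3 - t^-4 + t^-5 - t^-6

Answer: t^-1 - t^-2 + 2*t^-3 - t^-4 + t^-5 - t^-6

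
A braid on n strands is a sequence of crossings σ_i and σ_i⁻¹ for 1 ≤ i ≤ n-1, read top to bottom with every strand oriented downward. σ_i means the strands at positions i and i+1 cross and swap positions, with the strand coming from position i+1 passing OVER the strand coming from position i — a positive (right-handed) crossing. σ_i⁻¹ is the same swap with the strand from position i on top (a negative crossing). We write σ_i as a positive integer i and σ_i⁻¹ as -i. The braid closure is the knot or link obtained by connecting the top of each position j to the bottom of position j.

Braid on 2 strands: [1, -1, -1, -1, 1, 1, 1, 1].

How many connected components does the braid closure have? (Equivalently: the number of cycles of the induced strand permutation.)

Track the strand permutation on 2 strands, starting from identity.
  step 1: s1 swaps positions 1,2 -> [2 1]
  step 2: s1^-1 swaps positions 1,2 -> [1 2]
  step 3: s1^-1 swaps positions 1,2 -> [2 1]
  step 4: s1^-1 swaps positions 1,2 -> [1 2]
  step 5: s1 swaps positions 1,2 -> [2 1]
  step 6: s1 swaps positions 1,2 -> [1 2]
  step 7: s1 swaps positions 1,2 -> [2 1]
  step 8: s1 swaps positions 1,2 -> [1 2]
Final permutation (position -> original strand): [1 2]
Closure components = cycle count of this permutation = 2.

Answer: 2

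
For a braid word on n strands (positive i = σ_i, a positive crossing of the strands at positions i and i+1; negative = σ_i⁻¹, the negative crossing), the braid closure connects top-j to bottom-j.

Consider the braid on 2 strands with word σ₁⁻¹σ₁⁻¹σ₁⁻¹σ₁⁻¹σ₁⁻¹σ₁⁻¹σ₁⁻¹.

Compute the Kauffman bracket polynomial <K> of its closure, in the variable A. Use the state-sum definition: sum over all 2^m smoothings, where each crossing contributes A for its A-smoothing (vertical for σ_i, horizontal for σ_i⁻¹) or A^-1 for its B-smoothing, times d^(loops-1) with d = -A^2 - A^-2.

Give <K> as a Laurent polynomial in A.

A^19 - A^15 + A^11 - A^7 + A^3 - A^-1 - A^-9

Derivation:
Braid: s1^-1 s1^-1 s1^-1 s1^-1 s1^-1 s1^-1 s1^-1 on 2 strands, 7 crossings.
Writhe w = (#positive) - (#negative) = 0 - 7 = -7.
Enumerate smoothing states for the bracket polynomial. There are 2^7 = 128 states.
For each crossing: s=0 is the vertical smoothing, s=1 horizontal. Crossing k contributes A^(sign_k * (1 - 2*s_k)); loop factor d = -A^2 - A^-2.
Tabulate the states by total A-exponent and number of loops L (A-exp: L × count):
  A^7: L=7 ×1
  A^5: L=6 ×7
  A^3: L=5 ×21
  A^1: L=4 ×35
  A^-1: L=3 ×35
  A^-3: L=2 ×21
  A^-5: L=1 ×7
  A^-7: L=2 ×1
Each group contributes A^e * Σ count * d^(L-1):
Powers of d = -A^2 - A^-2: d^2 = A^4 + 2 + A^-4; d^3 = -A^6 - 3*A^2 - 3*A^-2 - A^-6; d^4 = A^8 + 4*A^4 + 6 + 4*A^-4 + A^-8; d^5 = -A^10 - 5*A^6 - 10*A^2 - 10*A^-2 - 5*A^-6 - A^-10; d^6 = A^12 + 6*A^8 + 15*A^4 + 20 + 15*A^-4 + 6*A^-8 + A^-12.
  A^7 * (d^6) = A^19 + 6*A^15 + 15*A^11 + 20*A^7 + 15*A^3 + 6*A^-1 + A^-5
  A^5 * (7*d^5) = -7*A^15 - 35*A^11 - 70*A^7 - 70*A^3 - 35*A^-1 - 7*A^-5
  A^3 * (21*d^4) = 21*A^11 + 84*A^7 + 126*A^3 + 84*A^-1 + 21*A^-5
  A^1 * (35*d^3) = -35*A^7 - 105*A^3 - 105*A^-1 - 35*A^-5
  A^-1 * (35*d^2) = 35*A^3 + 70*A^-1 + 35*A^-5
  A^-3 * (21*d) = -21*A^-1 - 21*A^-5
  A^-5 * (7) = 7*A^-5
  A^-7 * (d) = -A^-5 - A^-9
Summing the groups: <K> = A^19 - A^15 + A^11 - A^7 + A^3 - A^-1 - A^-9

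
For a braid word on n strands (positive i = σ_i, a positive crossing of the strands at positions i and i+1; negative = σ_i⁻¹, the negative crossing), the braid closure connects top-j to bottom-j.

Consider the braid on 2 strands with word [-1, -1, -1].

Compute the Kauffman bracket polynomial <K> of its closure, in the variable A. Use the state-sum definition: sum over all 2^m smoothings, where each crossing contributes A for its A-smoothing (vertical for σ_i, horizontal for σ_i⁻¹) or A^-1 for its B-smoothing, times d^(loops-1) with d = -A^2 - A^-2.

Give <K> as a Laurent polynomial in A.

Braid: s1^-1 s1^-1 s1^-1 on 2 strands, 3 crossings.
Writhe w = (#positive) - (#negative) = 0 - 3 = -3.
Enumerate smoothing states for the bracket polynomial. There are 2^3 = 8 states.
Each crossing splits two ways (0=vertical, 1=horizontal). The state's weight is A^(#A-smoothings - #B-smoothings) * d^(loops - 1).
  state 000: A-exp=-3, loops=2, term = A^-3 * d^1
  state 001: A-exp=-1, loops=1, term = A^-1 * d^0
  state 010: A-exp=-1, loops=1, term = A^-1 * d^0
  state 011: A-exp=+1, loops=2, term = A^1 * d^1
  state 100: A-exp=-1, loops=1, term = A^-1 * d^0
  state 101: A-exp=+1, loops=2, term = A^1 * d^1
  state 110: A-exp=+1, loops=2, term = A^1 * d^1
  state 111: A-exp=+3, loops=3, term = A^3 * d^2
Collect the terms by A-exponent (count of states per loop number):
Powers of d = -A^2 - A^-2: d^2 = A^4 + 2 + A^-4.
  A^3 * (d^2) = A^7 + 2*A^3 + A^-1
  A^1 * (3*d) = -3*A^3 - 3*A^-1
  A^-1 * (3) = 3*A^-1
  A^-3 * (d) = -A^-1 - A^-5
Summing the groups: <K> = A^7 - A^3 - A^-5

Answer: A^7 - A^3 - A^-5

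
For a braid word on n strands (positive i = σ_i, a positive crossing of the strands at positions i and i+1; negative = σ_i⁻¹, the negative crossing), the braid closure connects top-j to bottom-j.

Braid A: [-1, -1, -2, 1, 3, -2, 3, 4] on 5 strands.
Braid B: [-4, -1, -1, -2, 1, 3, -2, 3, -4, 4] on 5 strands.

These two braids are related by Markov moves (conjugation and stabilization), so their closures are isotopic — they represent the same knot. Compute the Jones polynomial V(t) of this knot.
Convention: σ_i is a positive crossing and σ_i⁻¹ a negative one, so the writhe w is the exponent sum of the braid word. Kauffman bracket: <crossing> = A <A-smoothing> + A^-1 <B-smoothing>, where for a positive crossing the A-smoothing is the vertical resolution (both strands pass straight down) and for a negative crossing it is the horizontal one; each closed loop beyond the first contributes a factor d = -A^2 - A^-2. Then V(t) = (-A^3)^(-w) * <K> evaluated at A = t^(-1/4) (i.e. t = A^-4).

t^2 - t + 2 - 2*t^-1 + t^-2 - t^-3 + t^-4

Derivation:
Markov-equivalent braids have isotopic closures, hence identical knot invariants. Strip the Markov moves from each word to reach a common short braid β, then compute V(t) once on β.
Braid A: s1^-1 s1^-1 s2^-1 s1 s3 s2^-1 s3 s4 on 5 strands reduces by inverse Markov moves (closure unchanged at each step):
  Destabilize: the word has the form β·s4 where s4 occurs only as the final letter (β ∈ B_4); drop it and the last strand → 4 strands.
Reduced to β = s1^-1 s1^-1 s2^-1 s1 s3 s2^-1 s3 on 4 strands, 7 crossings.
Braid B: s4^-1 s1^-1 s1^-1 s2^-1 s1 s3 s2^-1 s3 s4^-1 s4 on 5 strands reduces by inverse Markov moves (closure unchanged at each step):
  Deconjugate: the word is γ·β·γ⁻¹ with γ = s4^-1 (prefix) and γ⁻¹ = s4 (suffix); strip both.
  Destabilize: the word has the form β·s4^-1 where s4^-1 occurs only as the final letter (β ∈ B_4); drop it and the last strand → 4 strands.
Reduced to β = s1^-1 s1^-1 s2^-1 s1 s3 s2^-1 s3 on 4 strands, 7 crossings.
Both give the same β = s1^-1 s1^-1 s2^-1 s1 s3 s2^-1 s3 on 4 strands, so one state sum suffices:
Braid: s1^-1 s1^-1 s2^-1 s1 s3 s2^-1 s3 on 4 strands, 7 crossings.
Writhe w = (#positive) - (#negative) = 3 - 4 = -1.
State-sum expansion of <K>. There are 2^7 = 128 states.
For each crossing: s=0 is the vertical smoothing, s=1 horizontal. Crossing k contributes A^(sign_k * (1 - 2*s_k)); loop factor d = -A^2 - A^-2.
Tabulate the states by total A-exponent and number of loops L (A-exp: L × count):
  A^7: L=4 ×1
  A^5: L=3 ×7
  A^3: L=2 ×17, L=4 ×4
  A^1: L=1 ×14, L=3 ×20, L=5 ×1
  A^-1: L=2 ×27, L=4 ×8
  A^-3: L=1 ×5, L=3 ×15, L=5 ×1
  A^-5: L=2 ×4, L=4 ×3
  A^-7: L=3 ×1
Each group contributes A^e * Σ count * d^(L-1):
Powers of d = -A^2 - A^-2: d^2 = A^4 + 2 + A^-4; d^3 = -A^6 - 3*A^2 - 3*A^-2 - A^-6; d^4 = A^8 + 4*A^4 + 6 + 4*A^-4 + A^-8.
  A^7 * (d^3) = -A^13 - 3*A^9 - 3*A^5 - A
  A^5 * (7*d^2) = 7*A^9 + 14*A^5 + 7*A
  A^3 * (17*d + 4*d^3) = -4*A^9 - 29*A^5 - 29*A - 4*A^-3
  A^1 * (14 + 20*d^2 + d^4) = A^9 + 24*A^5 + 60*A + 24*A^-3 + A^-7
  A^-1 * (27*d + 8*d^3) = -8*A^5 - 51*A - 51*A^-3 - 8*A^-7
  A^-3 * (5 + 15*d^2 + d^4) = A^5 + 19*A + 41*A^-3 + 19*A^-7 + A^-11
  A^-5 * (4*d + 3*d^3) = -3*A - 13*A^-3 - 13*A^-7 - 3*A^-11
  A^-7 * (d^2) = A^-3 + 2*A^-7 + A^-11
Summing the groups: <K> = -A^13 + A^9 - A^5 + 2*A - 2*A^-3 + A^-7 - A^-11
Normalise by the writhe: (-A^3)^(-w) = (-A^3)^(1) = -A^3, so f(A) = -A^3 * <K> = A^16 - A^12 + A^8 - 2*A^4 + 2 - A^-4 + A^-8.
Substitute A = t^(-1/4), i.e. A^e → t^(-e/4): V(t) = t^2 - t + 2 - 2*t^-1 + t^-2 - t^-3 + t^-4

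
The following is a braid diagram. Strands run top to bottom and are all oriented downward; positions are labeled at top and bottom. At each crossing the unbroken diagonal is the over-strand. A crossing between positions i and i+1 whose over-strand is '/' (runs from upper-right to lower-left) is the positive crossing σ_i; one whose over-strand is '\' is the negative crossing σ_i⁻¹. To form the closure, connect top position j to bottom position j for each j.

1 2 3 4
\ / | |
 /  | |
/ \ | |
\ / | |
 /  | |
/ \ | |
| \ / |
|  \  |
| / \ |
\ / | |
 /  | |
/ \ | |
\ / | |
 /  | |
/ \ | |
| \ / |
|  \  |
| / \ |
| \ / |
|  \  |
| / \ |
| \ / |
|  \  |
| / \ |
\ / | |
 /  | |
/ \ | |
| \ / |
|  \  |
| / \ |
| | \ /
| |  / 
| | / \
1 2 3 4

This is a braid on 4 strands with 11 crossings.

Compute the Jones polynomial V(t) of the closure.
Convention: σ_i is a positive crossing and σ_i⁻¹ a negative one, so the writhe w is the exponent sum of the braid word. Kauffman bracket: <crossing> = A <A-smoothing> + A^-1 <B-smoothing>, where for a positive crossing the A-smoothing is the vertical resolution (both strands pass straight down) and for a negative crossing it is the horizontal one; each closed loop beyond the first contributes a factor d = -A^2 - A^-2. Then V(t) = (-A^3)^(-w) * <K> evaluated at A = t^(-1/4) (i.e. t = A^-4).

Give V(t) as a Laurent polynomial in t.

-t^5 + 3*t^4 - 6*t^3 + 9*t^2 - 11*t + 13 - 11*t^-1 + 9*t^-2 - 6*t^-3 + 3*t^-4 - t^-5

Derivation:
Reading the diagram top to bottom ('/'-over between positions i,i+1 = s_i, '\'-over = s_i^-1): braid word = s1 s1 s2^-1 s1 s1 s2^-1 s2^-1 s2^-1 s1 s2^-1 s3.
The presented braid s1 s1 s2^-1 s1 s1 s2^-1 s2^-1 s2^-1 s1 s2^-1 s3 on 4 strands reduces by inverse Markov moves (closure unchanged at each step):
  Destabilize: the word has the form β·s3 where s3 occurs only as the final letter (β ∈ B_3); drop it and the last strand → 3 strands.
Reduced to β = s1 s1 s2^-1 s1 s1 s2^-1 s2^-1 s2^-1 s1 s2^-1 on 3 strands, 10 crossings.
Compute on β:
Braid: s1 s1 s2^-1 s1 s1 s2^-1 s2^-1 s2^-1 s1 s2^-1 on 3 strands, 10 crossings.
Writhe w = (#positive) - (#negative) = 5 - 5 = 0.
State-sum expansion of <K>. There are 2^10 = 1024 states.
Smooth each crossing (0=||, 1=⌣⌢); contribution A^(Σ sign_k(1-2s_k)) * d^(L-1).
Tabulate the states by total A-exponent and number of loops L (A-exp: L × count):
  A^10: L=6 ×1
  A^8: L=5 ×10
  A^6: L=4 ×43, L=6 ×2
  A^4: L=3 ×98, L=5 ×22
  A^2: L=2 ×121, L=4 ×83, L=6 ×6
  A^0: L=1 ×73, L=3 ×140, L=5 ×38, L=7 ×1
  A^-2: L=2 ×121, L=4 ×79, L=6 ×10
  A^-4: L=3 ×95, L=5 ×24, L=7 ×1
  A^-6: L=4 ×42, L=6 ×3
  A^-8: L=5 ×10
  A^-10: L=6 ×1
Each group contributes A^e * Σ count * d^(L-1):
Powers of d = -A^2 - A^-2: d^2 = A^4 + 2 + A^-4; d^3 = -A^6 - 3*A^2 - 3*A^-2 - A^-6; d^4 = A^8 + 4*A^4 + 6 + 4*A^-4 + A^-8; d^5 = -A^10 - 5*A^6 - 10*A^2 - 10*A^-2 - 5*A^-6 - A^-10; d^6 = A^12 + 6*A^8 + 15*A^4 + 20 + 15*A^-4 + 6*A^-8 + A^-12.
  A^10 * (d^5) = -A^20 - 5*A^16 - 10*A^12 - 10*A^8 - 5*A^4 - 1
  A^8 * (10*d^4) = 10*A^16 + 40*A^12 + 60*A^8 + 40*A^4 + 10
  A^6 * (43*d^3 + 2*d^5) = -2*A^16 - 53*A^12 - 149*A^8 - 149*A^4 - 53 - 2*A^-4
  A^4 * (98*d^2 + 22*d^4) = 22*A^12 + 186*A^8 + 328*A^4 + 186 + 22*A^-4
  A^2 * (121*d + 83*d^3 + 6*d^5) = -6*A^12 - 113*A^8 - 430*A^4 - 430 - 113*A^-4 - 6*A^-8
  A^0 * (73 + 140*d^2 + 38*d^4 + d^6) = A^12 + 44*A^8 + 307*A^4 + 601 + 307*A^-4 + 44*A^-8 + A^-12
  A^-2 * (121*d + 79*d^3 + 10*d^5) = -10*A^8 - 129*A^4 - 458 - 458*A^-4 - 129*A^-8 - 10*A^-12
  A^-4 * (95*d^2 + 24*d^4 + d^6) = A^8 + 30*A^4 + 206 + 354*A^-4 + 206*A^-8 + 30*A^-12 + A^-16
  A^-6 * (42*d^3 + 3*d^5) = -3*A^4 - 57 - 156*A^-4 - 156*A^-8 - 57*A^-12 - 3*A^-16
  A^-8 * (10*d^4) = 10 + 40*A^-4 + 60*A^-8 + 40*A^-12 + 10*A^-16
  A^-10 * (d^5) = -1 - 5*A^-4 - 10*A^-8 - 10*A^-12 - 5*A^-16 - A^-20
Summing the groups: <K> = -A^20 + 3*A^16 - 6*A^12 + 9*A^8 - 11*A^4 + 13 - 11*A^-4 + 9*A^-8 - 6*A^-12 + 3*A^-16 - A^-20
Normalise by the writhe: (-A^3)^(-w) = (-A^3)^(0) = 1, so f(A) = 1 * <K> = -A^20 + 3*A^16 - 6*A^12 + 9*A^8 - 11*A^4 + 13 - 11*A^-4 + 9*A^-8 - 6*A^-12 + 3*A^-16 - A^-20.
Substitute A = t^(-1/4), i.e. A^e → t^(-e/4): V(t) = -t^5 + 3*t^4 - 6*t^3 + 9*t^2 - 11*t + 13 - 11*t^-1 + 9*t^-2 - 6*t^-3 + 3*t^-4 - t^-5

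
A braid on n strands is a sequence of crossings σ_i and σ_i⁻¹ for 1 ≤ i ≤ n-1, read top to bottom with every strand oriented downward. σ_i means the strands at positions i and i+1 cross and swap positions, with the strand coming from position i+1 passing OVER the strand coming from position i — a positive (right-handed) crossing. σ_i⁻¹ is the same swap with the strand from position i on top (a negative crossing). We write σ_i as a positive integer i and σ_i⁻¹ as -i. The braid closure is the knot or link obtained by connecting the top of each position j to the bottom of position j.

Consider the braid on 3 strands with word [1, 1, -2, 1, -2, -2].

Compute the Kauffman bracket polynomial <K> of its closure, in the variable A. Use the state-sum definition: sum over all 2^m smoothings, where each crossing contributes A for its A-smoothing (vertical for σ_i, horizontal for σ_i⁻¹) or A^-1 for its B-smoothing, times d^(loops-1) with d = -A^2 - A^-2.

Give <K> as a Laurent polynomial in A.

Braid: s1 s1 s2^-1 s1 s2^-1 s2^-1 on 3 strands, 6 crossings.
Writhe w = (#positive) - (#negative) = 3 - 3 = 0.
Computing the Kauffman bracket via state sum. There are 2^6 = 64 states.
Smooth each crossing (0=||, 1=⌣⌢); contribution A^(Σ sign_k(1-2s_k)) * d^(L-1).
Tabulate the states by total A-exponent and number of loops L (A-exp: L × count):
  A^6: L=4 ×1
  A^4: L=3 ×6
  A^2: L=2 ×14, L=4 ×1
  A^0: L=1 ×13, L=3 ×7
  A^-2: L=2 ×14, L=4 ×1
  A^-4: L=3 ×6
  A^-6: L=4 ×1
Each group contributes A^e * Σ count * d^(L-1):
Powers of d = -A^2 - A^-2: d^2 = A^4 + 2 + A^-4; d^3 = -A^6 - 3*A^2 - 3*A^-2 - A^-6.
  A^6 * (d^3) = -A^12 - 3*A^8 - 3*A^4 - 1
  A^4 * (6*d^2) = 6*A^8 + 12*A^4 + 6
  A^2 * (14*d + d^3) = -A^8 - 17*A^4 - 17 - A^-4
  A^0 * (13 + 7*d^2) = 7*A^4 + 27 + 7*A^-4
  A^-2 * (14*d + d^3) = -A^4 - 17 - 17*A^-4 - A^-8
  A^-4 * (6*d^2) = 6 + 12*A^-4 + 6*A^-8
  A^-6 * (d^3) = -1 - 3*A^-4 - 3*A^-8 - A^-12
Summing the groups: <K> = -A^12 + 2*A^8 - 2*A^4 + 3 - 2*A^-4 + 2*A^-8 - A^-12

Answer: -A^12 + 2*A^8 - 2*A^4 + 3 - 2*A^-4 + 2*A^-8 - A^-12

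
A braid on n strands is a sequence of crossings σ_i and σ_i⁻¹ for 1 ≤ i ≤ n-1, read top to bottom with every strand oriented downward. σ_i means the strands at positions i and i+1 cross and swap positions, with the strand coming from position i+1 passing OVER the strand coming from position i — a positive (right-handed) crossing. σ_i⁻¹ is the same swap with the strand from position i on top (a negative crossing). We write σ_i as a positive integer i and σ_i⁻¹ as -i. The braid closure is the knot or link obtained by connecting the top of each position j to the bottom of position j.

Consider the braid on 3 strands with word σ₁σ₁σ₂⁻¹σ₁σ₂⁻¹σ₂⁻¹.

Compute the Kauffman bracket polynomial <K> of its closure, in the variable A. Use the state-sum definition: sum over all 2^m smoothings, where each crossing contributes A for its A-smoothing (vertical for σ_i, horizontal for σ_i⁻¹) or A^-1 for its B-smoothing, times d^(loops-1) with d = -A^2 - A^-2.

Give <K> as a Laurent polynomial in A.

-A^12 + 2*A^8 - 2*A^4 + 3 - 2*A^-4 + 2*A^-8 - A^-12

Derivation:
Braid: s1 s1 s2^-1 s1 s2^-1 s2^-1 on 3 strands, 6 crossings.
Writhe w = (#positive) - (#negative) = 3 - 3 = 0.
Computing the Kauffman bracket via state sum. There are 2^6 = 64 states.
Smooth each crossing (0=||, 1=⌣⌢); contribution A^(Σ sign_k(1-2s_k)) * d^(L-1).
Tabulate the states by total A-exponent and number of loops L (A-exp: L × count):
  A^6: L=4 ×1
  A^4: L=3 ×6
  A^2: L=2 ×14, L=4 ×1
  A^0: L=1 ×13, L=3 ×7
  A^-2: L=2 ×14, L=4 ×1
  A^-4: L=3 ×6
  A^-6: L=4 ×1
Each group contributes A^e * Σ count * d^(L-1):
Powers of d = -A^2 - A^-2: d^2 = A^4 + 2 + A^-4; d^3 = -A^6 - 3*A^2 - 3*A^-2 - A^-6.
  A^6 * (d^3) = -A^12 - 3*A^8 - 3*A^4 - 1
  A^4 * (6*d^2) = 6*A^8 + 12*A^4 + 6
  A^2 * (14*d + d^3) = -A^8 - 17*A^4 - 17 - A^-4
  A^0 * (13 + 7*d^2) = 7*A^4 + 27 + 7*A^-4
  A^-2 * (14*d + d^3) = -A^4 - 17 - 17*A^-4 - A^-8
  A^-4 * (6*d^2) = 6 + 12*A^-4 + 6*A^-8
  A^-6 * (d^3) = -1 - 3*A^-4 - 3*A^-8 - A^-12
Summing the groups: <K> = -A^12 + 2*A^8 - 2*A^4 + 3 - 2*A^-4 + 2*A^-8 - A^-12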